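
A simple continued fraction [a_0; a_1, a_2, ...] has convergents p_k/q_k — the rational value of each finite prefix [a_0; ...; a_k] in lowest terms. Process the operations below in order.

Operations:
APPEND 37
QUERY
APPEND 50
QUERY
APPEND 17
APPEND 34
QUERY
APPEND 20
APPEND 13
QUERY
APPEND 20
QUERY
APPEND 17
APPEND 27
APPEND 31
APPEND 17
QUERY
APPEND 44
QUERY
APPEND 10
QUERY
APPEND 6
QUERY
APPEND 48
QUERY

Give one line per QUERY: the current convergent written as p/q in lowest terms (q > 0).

APPEND 37: p_0 = 37·1 + 0 = 37, q_0 = 37·0 + 1 = 1 → 37/1
APPEND 50: p_1 = 50·37 + 1 = 1851, q_1 = 50·1 + 0 = 50 → 1851/50
APPEND 17: p_2 = 17·1851 + 37 = 31504, q_2 = 17·50 + 1 = 851 → 31504/851
APPEND 34: p_3 = 34·31504 + 1851 = 1072987, q_3 = 34·851 + 50 = 28984 → 1072987/28984
APPEND 20: p_4 = 20·1072987 + 31504 = 21491244, q_4 = 20·28984 + 851 = 580531 → 21491244/580531
APPEND 13: p_5 = 13·21491244 + 1072987 = 280459159, q_5 = 13·580531 + 28984 = 7575887 → 280459159/7575887
APPEND 20: p_6 = 20·280459159 + 21491244 = 5630674424, q_6 = 20·7575887 + 580531 = 152098271 → 5630674424/152098271
APPEND 17: p_7 = 17·5630674424 + 280459159 = 96001924367, q_7 = 17·152098271 + 7575887 = 2593246494 → 96001924367/2593246494
APPEND 27: p_8 = 27·96001924367 + 5630674424 = 2597682632333, q_8 = 27·2593246494 + 152098271 = 70169753609 → 2597682632333/70169753609
APPEND 31: p_9 = 31·2597682632333 + 96001924367 = 80624163526690, q_9 = 31·70169753609 + 2593246494 = 2177855608373 → 80624163526690/2177855608373
APPEND 17: p_10 = 17·80624163526690 + 2597682632333 = 1373208462586063, q_10 = 17·2177855608373 + 70169753609 = 37093715095950 → 1373208462586063/37093715095950
APPEND 44: p_11 = 44·1373208462586063 + 80624163526690 = 60501796517313462, q_11 = 44·37093715095950 + 2177855608373 = 1634301319830173 → 60501796517313462/1634301319830173
APPEND 10: p_12 = 10·60501796517313462 + 1373208462586063 = 606391173635720683, q_12 = 10·1634301319830173 + 37093715095950 = 16380106913397680 → 606391173635720683/16380106913397680
APPEND 6: p_13 = 6·606391173635720683 + 60501796517313462 = 3698848838331637560, q_13 = 6·16380106913397680 + 1634301319830173 = 99914942800216253 → 3698848838331637560/99914942800216253
APPEND 48: p_14 = 48·3698848838331637560 + 606391173635720683 = 178151135413554323563, q_14 = 48·99914942800216253 + 16380106913397680 = 4812297361323777824 → 178151135413554323563/4812297361323777824

37/1
1851/50
1072987/28984
280459159/7575887
5630674424/152098271
1373208462586063/37093715095950
60501796517313462/1634301319830173
606391173635720683/16380106913397680
3698848838331637560/99914942800216253
178151135413554323563/4812297361323777824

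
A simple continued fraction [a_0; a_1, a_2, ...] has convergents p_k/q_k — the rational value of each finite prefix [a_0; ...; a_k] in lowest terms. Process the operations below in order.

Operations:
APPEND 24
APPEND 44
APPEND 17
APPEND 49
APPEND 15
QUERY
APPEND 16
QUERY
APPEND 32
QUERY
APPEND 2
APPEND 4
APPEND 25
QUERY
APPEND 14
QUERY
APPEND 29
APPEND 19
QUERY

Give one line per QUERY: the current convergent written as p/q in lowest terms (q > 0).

APPEND 24: p_0 = 24·1 + 0 = 24, q_0 = 24·0 + 1 = 1 → 24/1
APPEND 44: p_1 = 44·24 + 1 = 1057, q_1 = 44·1 + 0 = 44 → 1057/44
APPEND 17: p_2 = 17·1057 + 24 = 17993, q_2 = 17·44 + 1 = 749 → 17993/749
APPEND 49: p_3 = 49·17993 + 1057 = 882714, q_3 = 49·749 + 44 = 36745 → 882714/36745
APPEND 15: p_4 = 15·882714 + 17993 = 13258703, q_4 = 15·36745 + 749 = 551924 → 13258703/551924
APPEND 16: p_5 = 16·13258703 + 882714 = 213021962, q_5 = 16·551924 + 36745 = 8867529 → 213021962/8867529
APPEND 32: p_6 = 32·213021962 + 13258703 = 6829961487, q_6 = 32·8867529 + 551924 = 284312852 → 6829961487/284312852
APPEND 2: p_7 = 2·6829961487 + 213021962 = 13872944936, q_7 = 2·284312852 + 8867529 = 577493233 → 13872944936/577493233
APPEND 4: p_8 = 4·13872944936 + 6829961487 = 62321741231, q_8 = 4·577493233 + 284312852 = 2594285784 → 62321741231/2594285784
APPEND 25: p_9 = 25·62321741231 + 13872944936 = 1571916475711, q_9 = 25·2594285784 + 577493233 = 65434637833 → 1571916475711/65434637833
APPEND 14: p_10 = 14·1571916475711 + 62321741231 = 22069152401185, q_10 = 14·65434637833 + 2594285784 = 918679215446 → 22069152401185/918679215446
APPEND 29: p_11 = 29·22069152401185 + 1571916475711 = 641577336110076, q_11 = 29·918679215446 + 65434637833 = 26707131885767 → 641577336110076/26707131885767
APPEND 19: p_12 = 19·641577336110076 + 22069152401185 = 12212038538492629, q_12 = 19·26707131885767 + 918679215446 = 508354185045019 → 12212038538492629/508354185045019

13258703/551924
213021962/8867529
6829961487/284312852
1571916475711/65434637833
22069152401185/918679215446
12212038538492629/508354185045019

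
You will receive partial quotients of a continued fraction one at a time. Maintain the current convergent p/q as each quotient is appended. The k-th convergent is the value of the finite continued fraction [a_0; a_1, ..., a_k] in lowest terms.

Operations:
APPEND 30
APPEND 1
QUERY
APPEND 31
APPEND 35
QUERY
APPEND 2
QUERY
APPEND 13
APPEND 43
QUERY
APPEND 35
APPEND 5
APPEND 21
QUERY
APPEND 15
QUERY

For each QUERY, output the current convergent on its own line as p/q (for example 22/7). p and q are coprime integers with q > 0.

31/1
34716/1121
70423/2274
40929668/1321643
152809314098/4934302431
2299348084113/74247299048

APPEND 30: p_0 = 30·1 + 0 = 30, q_0 = 30·0 + 1 = 1 → 30/1
APPEND 1: p_1 = 1·30 + 1 = 31, q_1 = 1·1 + 0 = 1 → 31/1
APPEND 31: p_2 = 31·31 + 30 = 991, q_2 = 31·1 + 1 = 32 → 991/32
APPEND 35: p_3 = 35·991 + 31 = 34716, q_3 = 35·32 + 1 = 1121 → 34716/1121
APPEND 2: p_4 = 2·34716 + 991 = 70423, q_4 = 2·1121 + 32 = 2274 → 70423/2274
APPEND 13: p_5 = 13·70423 + 34716 = 950215, q_5 = 13·2274 + 1121 = 30683 → 950215/30683
APPEND 43: p_6 = 43·950215 + 70423 = 40929668, q_6 = 43·30683 + 2274 = 1321643 → 40929668/1321643
APPEND 35: p_7 = 35·40929668 + 950215 = 1433488595, q_7 = 35·1321643 + 30683 = 46288188 → 1433488595/46288188
APPEND 5: p_8 = 5·1433488595 + 40929668 = 7208372643, q_8 = 5·46288188 + 1321643 = 232762583 → 7208372643/232762583
APPEND 21: p_9 = 21·7208372643 + 1433488595 = 152809314098, q_9 = 21·232762583 + 46288188 = 4934302431 → 152809314098/4934302431
APPEND 15: p_10 = 15·152809314098 + 7208372643 = 2299348084113, q_10 = 15·4934302431 + 232762583 = 74247299048 → 2299348084113/74247299048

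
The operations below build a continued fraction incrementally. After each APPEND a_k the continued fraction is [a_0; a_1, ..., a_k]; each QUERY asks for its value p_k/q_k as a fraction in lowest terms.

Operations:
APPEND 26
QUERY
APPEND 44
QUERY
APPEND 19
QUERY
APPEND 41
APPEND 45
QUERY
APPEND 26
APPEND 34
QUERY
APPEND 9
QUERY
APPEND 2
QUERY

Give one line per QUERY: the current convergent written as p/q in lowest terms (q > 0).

26/1
1145/44
21781/837
40259251/1547082
35659838779/1370335844
321986183703/12373281089
679632206185/26116898022

APPEND 26: p_0 = 26·1 + 0 = 26, q_0 = 26·0 + 1 = 1 → 26/1
APPEND 44: p_1 = 44·26 + 1 = 1145, q_1 = 44·1 + 0 = 44 → 1145/44
APPEND 19: p_2 = 19·1145 + 26 = 21781, q_2 = 19·44 + 1 = 837 → 21781/837
APPEND 41: p_3 = 41·21781 + 1145 = 894166, q_3 = 41·837 + 44 = 34361 → 894166/34361
APPEND 45: p_4 = 45·894166 + 21781 = 40259251, q_4 = 45·34361 + 837 = 1547082 → 40259251/1547082
APPEND 26: p_5 = 26·40259251 + 894166 = 1047634692, q_5 = 26·1547082 + 34361 = 40258493 → 1047634692/40258493
APPEND 34: p_6 = 34·1047634692 + 40259251 = 35659838779, q_6 = 34·40258493 + 1547082 = 1370335844 → 35659838779/1370335844
APPEND 9: p_7 = 9·35659838779 + 1047634692 = 321986183703, q_7 = 9·1370335844 + 40258493 = 12373281089 → 321986183703/12373281089
APPEND 2: p_8 = 2·321986183703 + 35659838779 = 679632206185, q_8 = 2·12373281089 + 1370335844 = 26116898022 → 679632206185/26116898022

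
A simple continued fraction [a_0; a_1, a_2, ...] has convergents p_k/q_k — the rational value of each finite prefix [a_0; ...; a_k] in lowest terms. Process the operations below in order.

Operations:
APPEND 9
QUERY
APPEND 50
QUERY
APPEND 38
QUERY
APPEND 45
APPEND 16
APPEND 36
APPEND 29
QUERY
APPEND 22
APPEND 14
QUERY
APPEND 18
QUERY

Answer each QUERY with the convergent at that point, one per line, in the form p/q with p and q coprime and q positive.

9/1
451/50
17147/1901
12949252049/1435617200
4007564274377/444298109314
72421486583238/8028999002803

APPEND 9: p_0 = 9·1 + 0 = 9, q_0 = 9·0 + 1 = 1 → 9/1
APPEND 50: p_1 = 50·9 + 1 = 451, q_1 = 50·1 + 0 = 50 → 451/50
APPEND 38: p_2 = 38·451 + 9 = 17147, q_2 = 38·50 + 1 = 1901 → 17147/1901
APPEND 45: p_3 = 45·17147 + 451 = 772066, q_3 = 45·1901 + 50 = 85595 → 772066/85595
APPEND 16: p_4 = 16·772066 + 17147 = 12370203, q_4 = 16·85595 + 1901 = 1371421 → 12370203/1371421
APPEND 36: p_5 = 36·12370203 + 772066 = 446099374, q_5 = 36·1371421 + 85595 = 49456751 → 446099374/49456751
APPEND 29: p_6 = 29·446099374 + 12370203 = 12949252049, q_6 = 29·49456751 + 1371421 = 1435617200 → 12949252049/1435617200
APPEND 22: p_7 = 22·12949252049 + 446099374 = 285329644452, q_7 = 22·1435617200 + 49456751 = 31633035151 → 285329644452/31633035151
APPEND 14: p_8 = 14·285329644452 + 12949252049 = 4007564274377, q_8 = 14·31633035151 + 1435617200 = 444298109314 → 4007564274377/444298109314
APPEND 18: p_9 = 18·4007564274377 + 285329644452 = 72421486583238, q_9 = 18·444298109314 + 31633035151 = 8028999002803 → 72421486583238/8028999002803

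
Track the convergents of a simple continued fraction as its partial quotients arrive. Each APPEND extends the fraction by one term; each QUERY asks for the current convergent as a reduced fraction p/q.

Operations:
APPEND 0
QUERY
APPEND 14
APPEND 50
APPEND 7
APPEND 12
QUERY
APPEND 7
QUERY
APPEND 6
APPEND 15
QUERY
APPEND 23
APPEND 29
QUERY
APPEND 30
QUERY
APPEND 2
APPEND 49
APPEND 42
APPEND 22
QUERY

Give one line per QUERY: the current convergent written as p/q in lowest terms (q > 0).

APPEND 0: p_0 = 0·1 + 0 = 0, q_0 = 0·0 + 1 = 1 → 0/1
APPEND 14: p_1 = 14·0 + 1 = 1, q_1 = 14·1 + 0 = 14 → 1/14
APPEND 50: p_2 = 50·1 + 0 = 50, q_2 = 50·14 + 1 = 701 → 50/701
APPEND 7: p_3 = 7·50 + 1 = 351, q_3 = 7·701 + 14 = 4921 → 351/4921
APPEND 12: p_4 = 12·351 + 50 = 4262, q_4 = 12·4921 + 701 = 59753 → 4262/59753
APPEND 7: p_5 = 7·4262 + 351 = 30185, q_5 = 7·59753 + 4921 = 423192 → 30185/423192
APPEND 6: p_6 = 6·30185 + 4262 = 185372, q_6 = 6·423192 + 59753 = 2598905 → 185372/2598905
APPEND 15: p_7 = 15·185372 + 30185 = 2810765, q_7 = 15·2598905 + 423192 = 39406767 → 2810765/39406767
APPEND 23: p_8 = 23·2810765 + 185372 = 64832967, q_8 = 23·39406767 + 2598905 = 908954546 → 64832967/908954546
APPEND 29: p_9 = 29·64832967 + 2810765 = 1882966808, q_9 = 29·908954546 + 39406767 = 26399088601 → 1882966808/26399088601
APPEND 30: p_10 = 30·1882966808 + 64832967 = 56553837207, q_10 = 30·26399088601 + 908954546 = 792881612576 → 56553837207/792881612576
APPEND 2: p_11 = 2·56553837207 + 1882966808 = 114990641222, q_11 = 2·792881612576 + 26399088601 = 1612162313753 → 114990641222/1612162313753
APPEND 49: p_12 = 49·114990641222 + 56553837207 = 5691095257085, q_12 = 49·1612162313753 + 792881612576 = 79788834986473 → 5691095257085/79788834986473
APPEND 42: p_13 = 42·5691095257085 + 114990641222 = 239140991438792, q_13 = 42·79788834986473 + 1612162313753 = 3352743231745619 → 239140991438792/3352743231745619
APPEND 22: p_14 = 22·239140991438792 + 5691095257085 = 5266792906910509, q_14 = 22·3352743231745619 + 79788834986473 = 73840139933390091 → 5266792906910509/73840139933390091

0/1
4262/59753
30185/423192
2810765/39406767
1882966808/26399088601
56553837207/792881612576
5266792906910509/73840139933390091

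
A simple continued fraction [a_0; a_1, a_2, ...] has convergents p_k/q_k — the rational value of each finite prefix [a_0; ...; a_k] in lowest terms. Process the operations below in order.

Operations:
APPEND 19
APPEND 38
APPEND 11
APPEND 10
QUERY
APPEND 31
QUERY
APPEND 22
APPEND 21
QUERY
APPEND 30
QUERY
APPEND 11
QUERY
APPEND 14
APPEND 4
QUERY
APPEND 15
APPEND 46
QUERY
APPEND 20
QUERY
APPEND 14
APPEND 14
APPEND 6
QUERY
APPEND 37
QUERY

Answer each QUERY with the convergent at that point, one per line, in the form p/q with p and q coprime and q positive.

80443/4228
2501705/131487
1159978718/60967269
34854479493/1831915012
384559253141/20212032401
22059295347009/1159413506905
15492232549862701/814255550228151
310180959111482622/16302787007535221
372293266864071545497/19567344982781517151
13836173414171307337737/727214812981103767238

APPEND 19: p_0 = 19·1 + 0 = 19, q_0 = 19·0 + 1 = 1 → 19/1
APPEND 38: p_1 = 38·19 + 1 = 723, q_1 = 38·1 + 0 = 38 → 723/38
APPEND 11: p_2 = 11·723 + 19 = 7972, q_2 = 11·38 + 1 = 419 → 7972/419
APPEND 10: p_3 = 10·7972 + 723 = 80443, q_3 = 10·419 + 38 = 4228 → 80443/4228
APPEND 31: p_4 = 31·80443 + 7972 = 2501705, q_4 = 31·4228 + 419 = 131487 → 2501705/131487
APPEND 22: p_5 = 22·2501705 + 80443 = 55117953, q_5 = 22·131487 + 4228 = 2896942 → 55117953/2896942
APPEND 21: p_6 = 21·55117953 + 2501705 = 1159978718, q_6 = 21·2896942 + 131487 = 60967269 → 1159978718/60967269
APPEND 30: p_7 = 30·1159978718 + 55117953 = 34854479493, q_7 = 30·60967269 + 2896942 = 1831915012 → 34854479493/1831915012
APPEND 11: p_8 = 11·34854479493 + 1159978718 = 384559253141, q_8 = 11·1831915012 + 60967269 = 20212032401 → 384559253141/20212032401
APPEND 14: p_9 = 14·384559253141 + 34854479493 = 5418684023467, q_9 = 14·20212032401 + 1831915012 = 284800368626 → 5418684023467/284800368626
APPEND 4: p_10 = 4·5418684023467 + 384559253141 = 22059295347009, q_10 = 4·284800368626 + 20212032401 = 1159413506905 → 22059295347009/1159413506905
APPEND 15: p_11 = 15·22059295347009 + 5418684023467 = 336308114228602, q_11 = 15·1159413506905 + 284800368626 = 17676002972201 → 336308114228602/17676002972201
APPEND 46: p_12 = 46·336308114228602 + 22059295347009 = 15492232549862701, q_12 = 46·17676002972201 + 1159413506905 = 814255550228151 → 15492232549862701/814255550228151
APPEND 20: p_13 = 20·15492232549862701 + 336308114228602 = 310180959111482622, q_13 = 20·814255550228151 + 17676002972201 = 16302787007535221 → 310180959111482622/16302787007535221
APPEND 14: p_14 = 14·310180959111482622 + 15492232549862701 = 4358025660110619409, q_14 = 14·16302787007535221 + 814255550228151 = 229053273655721245 → 4358025660110619409/229053273655721245
APPEND 14: p_15 = 14·4358025660110619409 + 310180959111482622 = 61322540200660154348, q_15 = 14·229053273655721245 + 16302787007535221 = 3223048618187632651 → 61322540200660154348/3223048618187632651
APPEND 6: p_16 = 6·61322540200660154348 + 4358025660110619409 = 372293266864071545497, q_16 = 6·3223048618187632651 + 229053273655721245 = 19567344982781517151 → 372293266864071545497/19567344982781517151
APPEND 37: p_17 = 37·372293266864071545497 + 61322540200660154348 = 13836173414171307337737, q_17 = 37·19567344982781517151 + 3223048618187632651 = 727214812981103767238 → 13836173414171307337737/727214812981103767238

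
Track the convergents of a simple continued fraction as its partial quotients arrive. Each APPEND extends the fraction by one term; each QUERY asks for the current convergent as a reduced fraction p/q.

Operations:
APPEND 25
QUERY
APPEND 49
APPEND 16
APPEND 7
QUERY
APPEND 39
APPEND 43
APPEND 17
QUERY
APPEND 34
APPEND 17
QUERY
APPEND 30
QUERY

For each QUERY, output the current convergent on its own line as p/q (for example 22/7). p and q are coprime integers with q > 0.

APPEND 25: p_0 = 25·1 + 0 = 25, q_0 = 25·0 + 1 = 1 → 25/1
APPEND 49: p_1 = 49·25 + 1 = 1226, q_1 = 49·1 + 0 = 49 → 1226/49
APPEND 16: p_2 = 16·1226 + 25 = 19641, q_2 = 16·49 + 1 = 785 → 19641/785
APPEND 7: p_3 = 7·19641 + 1226 = 138713, q_3 = 7·785 + 49 = 5544 → 138713/5544
APPEND 39: p_4 = 39·138713 + 19641 = 5429448, q_4 = 39·5544 + 785 = 217001 → 5429448/217001
APPEND 43: p_5 = 43·5429448 + 138713 = 233604977, q_5 = 43·217001 + 5544 = 9336587 → 233604977/9336587
APPEND 17: p_6 = 17·233604977 + 5429448 = 3976714057, q_6 = 17·9336587 + 217001 = 158938980 → 3976714057/158938980
APPEND 34: p_7 = 34·3976714057 + 233604977 = 135441882915, q_7 = 34·158938980 + 9336587 = 5413261907 → 135441882915/5413261907
APPEND 17: p_8 = 17·135441882915 + 3976714057 = 2306488723612, q_8 = 17·5413261907 + 158938980 = 92184391399 → 2306488723612/92184391399
APPEND 30: p_9 = 30·2306488723612 + 135441882915 = 69330103591275, q_9 = 30·92184391399 + 5413261907 = 2770945003877 → 69330103591275/2770945003877

25/1
138713/5544
3976714057/158938980
2306488723612/92184391399
69330103591275/2770945003877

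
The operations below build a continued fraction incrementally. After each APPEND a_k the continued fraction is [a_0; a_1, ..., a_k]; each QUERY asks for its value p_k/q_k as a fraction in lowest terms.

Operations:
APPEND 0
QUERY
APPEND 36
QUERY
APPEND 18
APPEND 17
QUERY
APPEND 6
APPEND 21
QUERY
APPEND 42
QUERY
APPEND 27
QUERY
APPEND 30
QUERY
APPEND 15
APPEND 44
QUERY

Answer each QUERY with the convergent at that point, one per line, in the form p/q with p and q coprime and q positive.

APPEND 0: p_0 = 0·1 + 0 = 0, q_0 = 0·0 + 1 = 1 → 0/1
APPEND 36: p_1 = 36·0 + 1 = 1, q_1 = 36·1 + 0 = 36 → 1/36
APPEND 18: p_2 = 18·1 + 0 = 18, q_2 = 18·36 + 1 = 649 → 18/649
APPEND 17: p_3 = 17·18 + 1 = 307, q_3 = 17·649 + 36 = 11069 → 307/11069
APPEND 6: p_4 = 6·307 + 18 = 1860, q_4 = 6·11069 + 649 = 67063 → 1860/67063
APPEND 21: p_5 = 21·1860 + 307 = 39367, q_5 = 21·67063 + 11069 = 1419392 → 39367/1419392
APPEND 42: p_6 = 42·39367 + 1860 = 1655274, q_6 = 42·1419392 + 67063 = 59681527 → 1655274/59681527
APPEND 27: p_7 = 27·1655274 + 39367 = 44731765, q_7 = 27·59681527 + 1419392 = 1612820621 → 44731765/1612820621
APPEND 30: p_8 = 30·44731765 + 1655274 = 1343608224, q_8 = 30·1612820621 + 59681527 = 48444300157 → 1343608224/48444300157
APPEND 15: p_9 = 15·1343608224 + 44731765 = 20198855125, q_9 = 15·48444300157 + 1612820621 = 728277322976 → 20198855125/728277322976
APPEND 44: p_10 = 44·20198855125 + 1343608224 = 890093233724, q_10 = 44·728277322976 + 48444300157 = 32092646511101 → 890093233724/32092646511101

0/1
1/36
307/11069
39367/1419392
1655274/59681527
44731765/1612820621
1343608224/48444300157
890093233724/32092646511101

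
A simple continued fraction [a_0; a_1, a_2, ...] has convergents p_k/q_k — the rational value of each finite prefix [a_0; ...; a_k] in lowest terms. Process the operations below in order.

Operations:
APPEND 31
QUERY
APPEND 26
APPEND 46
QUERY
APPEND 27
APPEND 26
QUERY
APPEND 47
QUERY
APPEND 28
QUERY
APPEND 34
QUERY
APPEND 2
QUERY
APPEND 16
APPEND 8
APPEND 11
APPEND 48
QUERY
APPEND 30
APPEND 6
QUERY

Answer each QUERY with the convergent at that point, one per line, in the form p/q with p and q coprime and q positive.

31/1
37153/1197
26139541/842167
1229562365/39614194
34453885761/1110039599
1172661678239/37780960560
2379777242239/76671960719
169245039692534071/5452757848454271
30654468267740524267/987629491184952681

APPEND 31: p_0 = 31·1 + 0 = 31, q_0 = 31·0 + 1 = 1 → 31/1
APPEND 26: p_1 = 26·31 + 1 = 807, q_1 = 26·1 + 0 = 26 → 807/26
APPEND 46: p_2 = 46·807 + 31 = 37153, q_2 = 46·26 + 1 = 1197 → 37153/1197
APPEND 27: p_3 = 27·37153 + 807 = 1003938, q_3 = 27·1197 + 26 = 32345 → 1003938/32345
APPEND 26: p_4 = 26·1003938 + 37153 = 26139541, q_4 = 26·32345 + 1197 = 842167 → 26139541/842167
APPEND 47: p_5 = 47·26139541 + 1003938 = 1229562365, q_5 = 47·842167 + 32345 = 39614194 → 1229562365/39614194
APPEND 28: p_6 = 28·1229562365 + 26139541 = 34453885761, q_6 = 28·39614194 + 842167 = 1110039599 → 34453885761/1110039599
APPEND 34: p_7 = 34·34453885761 + 1229562365 = 1172661678239, q_7 = 34·1110039599 + 39614194 = 37780960560 → 1172661678239/37780960560
APPEND 2: p_8 = 2·1172661678239 + 34453885761 = 2379777242239, q_8 = 2·37780960560 + 1110039599 = 76671960719 → 2379777242239/76671960719
APPEND 16: p_9 = 16·2379777242239 + 1172661678239 = 39249097554063, q_9 = 16·76671960719 + 37780960560 = 1264532332064 → 39249097554063/1264532332064
APPEND 8: p_10 = 8·39249097554063 + 2379777242239 = 316372557674743, q_10 = 8·1264532332064 + 76671960719 = 10192930617231 → 316372557674743/10192930617231
APPEND 11: p_11 = 11·316372557674743 + 39249097554063 = 3519347231976236, q_11 = 11·10192930617231 + 1264532332064 = 113386769121605 → 3519347231976236/113386769121605
APPEND 48: p_12 = 48·3519347231976236 + 316372557674743 = 169245039692534071, q_12 = 48·113386769121605 + 10192930617231 = 5452757848454271 → 169245039692534071/5452757848454271
APPEND 30: p_13 = 30·169245039692534071 + 3519347231976236 = 5080870538007998366, q_13 = 30·5452757848454271 + 113386769121605 = 163696122222749735 → 5080870538007998366/163696122222749735
APPEND 6: p_14 = 6·5080870538007998366 + 169245039692534071 = 30654468267740524267, q_14 = 6·163696122222749735 + 5452757848454271 = 987629491184952681 → 30654468267740524267/987629491184952681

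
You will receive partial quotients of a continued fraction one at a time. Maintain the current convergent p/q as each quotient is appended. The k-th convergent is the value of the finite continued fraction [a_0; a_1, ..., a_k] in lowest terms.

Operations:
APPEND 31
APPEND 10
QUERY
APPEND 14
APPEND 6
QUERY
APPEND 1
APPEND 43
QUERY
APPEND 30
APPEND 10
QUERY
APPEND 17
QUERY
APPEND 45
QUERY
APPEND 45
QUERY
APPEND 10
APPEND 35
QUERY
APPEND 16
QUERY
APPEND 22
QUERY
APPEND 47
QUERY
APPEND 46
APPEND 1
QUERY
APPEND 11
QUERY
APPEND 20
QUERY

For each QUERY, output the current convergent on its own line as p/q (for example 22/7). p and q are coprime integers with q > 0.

311/10
26621/856
1359879/43727
409633639/13171797
7004599239/225233356
315616599394/10148672817
14209751571969/456915510121
4998669382739909/160732547601066
80121123256157628/2576300065391083
1767663381018207725/56839333986204892
83160300031111920703/2674024997417021007
3910301764843278480766/125736014212586192221
46840460878088229848489/1506158145553617285645
940719519326607875450546/30248898925284931905121

APPEND 31: p_0 = 31·1 + 0 = 31, q_0 = 31·0 + 1 = 1 → 31/1
APPEND 10: p_1 = 10·31 + 1 = 311, q_1 = 10·1 + 0 = 10 → 311/10
APPEND 14: p_2 = 14·311 + 31 = 4385, q_2 = 14·10 + 1 = 141 → 4385/141
APPEND 6: p_3 = 6·4385 + 311 = 26621, q_3 = 6·141 + 10 = 856 → 26621/856
APPEND 1: p_4 = 1·26621 + 4385 = 31006, q_4 = 1·856 + 141 = 997 → 31006/997
APPEND 43: p_5 = 43·31006 + 26621 = 1359879, q_5 = 43·997 + 856 = 43727 → 1359879/43727
APPEND 30: p_6 = 30·1359879 + 31006 = 40827376, q_6 = 30·43727 + 997 = 1312807 → 40827376/1312807
APPEND 10: p_7 = 10·40827376 + 1359879 = 409633639, q_7 = 10·1312807 + 43727 = 13171797 → 409633639/13171797
APPEND 17: p_8 = 17·409633639 + 40827376 = 7004599239, q_8 = 17·13171797 + 1312807 = 225233356 → 7004599239/225233356
APPEND 45: p_9 = 45·7004599239 + 409633639 = 315616599394, q_9 = 45·225233356 + 13171797 = 10148672817 → 315616599394/10148672817
APPEND 45: p_10 = 45·315616599394 + 7004599239 = 14209751571969, q_10 = 45·10148672817 + 225233356 = 456915510121 → 14209751571969/456915510121
APPEND 10: p_11 = 10·14209751571969 + 315616599394 = 142413132319084, q_11 = 10·456915510121 + 10148672817 = 4579303774027 → 142413132319084/4579303774027
APPEND 35: p_12 = 35·142413132319084 + 14209751571969 = 4998669382739909, q_12 = 35·4579303774027 + 456915510121 = 160732547601066 → 4998669382739909/160732547601066
APPEND 16: p_13 = 16·4998669382739909 + 142413132319084 = 80121123256157628, q_13 = 16·160732547601066 + 4579303774027 = 2576300065391083 → 80121123256157628/2576300065391083
APPEND 22: p_14 = 22·80121123256157628 + 4998669382739909 = 1767663381018207725, q_14 = 22·2576300065391083 + 160732547601066 = 56839333986204892 → 1767663381018207725/56839333986204892
APPEND 47: p_15 = 47·1767663381018207725 + 80121123256157628 = 83160300031111920703, q_15 = 47·56839333986204892 + 2576300065391083 = 2674024997417021007 → 83160300031111920703/2674024997417021007
APPEND 46: p_16 = 46·83160300031111920703 + 1767663381018207725 = 3827141464812166560063, q_16 = 46·2674024997417021007 + 56839333986204892 = 123061989215169171214 → 3827141464812166560063/123061989215169171214
APPEND 1: p_17 = 1·3827141464812166560063 + 83160300031111920703 = 3910301764843278480766, q_17 = 1·123061989215169171214 + 2674024997417021007 = 125736014212586192221 → 3910301764843278480766/125736014212586192221
APPEND 11: p_18 = 11·3910301764843278480766 + 3827141464812166560063 = 46840460878088229848489, q_18 = 11·125736014212586192221 + 123061989215169171214 = 1506158145553617285645 → 46840460878088229848489/1506158145553617285645
APPEND 20: p_19 = 20·46840460878088229848489 + 3910301764843278480766 = 940719519326607875450546, q_19 = 20·1506158145553617285645 + 125736014212586192221 = 30248898925284931905121 → 940719519326607875450546/30248898925284931905121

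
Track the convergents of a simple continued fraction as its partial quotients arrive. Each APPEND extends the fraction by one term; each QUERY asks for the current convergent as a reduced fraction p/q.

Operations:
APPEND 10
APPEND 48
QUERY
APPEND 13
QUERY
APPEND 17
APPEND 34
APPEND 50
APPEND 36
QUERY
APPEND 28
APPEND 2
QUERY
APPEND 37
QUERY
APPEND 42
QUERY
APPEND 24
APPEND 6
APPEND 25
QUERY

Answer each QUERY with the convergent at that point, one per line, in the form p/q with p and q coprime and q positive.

APPEND 10: p_0 = 10·1 + 0 = 10, q_0 = 10·0 + 1 = 1 → 10/1
APPEND 48: p_1 = 48·10 + 1 = 481, q_1 = 48·1 + 0 = 48 → 481/48
APPEND 13: p_2 = 13·481 + 10 = 6263, q_2 = 13·48 + 1 = 625 → 6263/625
APPEND 17: p_3 = 17·6263 + 481 = 106952, q_3 = 17·625 + 48 = 10673 → 106952/10673
APPEND 34: p_4 = 34·106952 + 6263 = 3642631, q_4 = 34·10673 + 625 = 363507 → 3642631/363507
APPEND 50: p_5 = 50·3642631 + 106952 = 182238502, q_5 = 50·363507 + 10673 = 18186023 → 182238502/18186023
APPEND 36: p_6 = 36·182238502 + 3642631 = 6564228703, q_6 = 36·18186023 + 363507 = 655060335 → 6564228703/655060335
APPEND 28: p_7 = 28·6564228703 + 182238502 = 183980642186, q_7 = 28·655060335 + 18186023 = 18359875403 → 183980642186/18359875403
APPEND 2: p_8 = 2·183980642186 + 6564228703 = 374525513075, q_8 = 2·18359875403 + 655060335 = 37374811141 → 374525513075/37374811141
APPEND 37: p_9 = 37·374525513075 + 183980642186 = 14041424625961, q_9 = 37·37374811141 + 18359875403 = 1401227887620 → 14041424625961/1401227887620
APPEND 42: p_10 = 42·14041424625961 + 374525513075 = 590114359803437, q_10 = 42·1401227887620 + 37374811141 = 58888946091181 → 590114359803437/58888946091181
APPEND 24: p_11 = 24·590114359803437 + 14041424625961 = 14176786059908449, q_11 = 24·58888946091181 + 1401227887620 = 1414735934075964 → 14176786059908449/1414735934075964
APPEND 6: p_12 = 6·14176786059908449 + 590114359803437 = 85650830719254131, q_12 = 6·1414735934075964 + 58888946091181 = 8547304550546965 → 85650830719254131/8547304550546965
APPEND 25: p_13 = 25·85650830719254131 + 14176786059908449 = 2155447554041261724, q_13 = 25·8547304550546965 + 1414735934075964 = 215097349697750089 → 2155447554041261724/215097349697750089

481/48
6263/625
6564228703/655060335
374525513075/37374811141
14041424625961/1401227887620
590114359803437/58888946091181
2155447554041261724/215097349697750089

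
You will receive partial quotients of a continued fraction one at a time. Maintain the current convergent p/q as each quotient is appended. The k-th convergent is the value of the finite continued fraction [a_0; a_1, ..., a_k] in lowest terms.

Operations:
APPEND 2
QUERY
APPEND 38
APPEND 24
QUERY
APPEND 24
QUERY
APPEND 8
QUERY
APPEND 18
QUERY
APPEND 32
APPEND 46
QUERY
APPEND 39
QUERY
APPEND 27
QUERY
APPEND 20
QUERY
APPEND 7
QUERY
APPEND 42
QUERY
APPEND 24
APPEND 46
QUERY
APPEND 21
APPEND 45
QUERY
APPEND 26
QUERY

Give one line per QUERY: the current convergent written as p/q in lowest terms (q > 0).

APPEND 2: p_0 = 2·1 + 0 = 2, q_0 = 2·0 + 1 = 1 → 2/1
APPEND 38: p_1 = 38·2 + 1 = 77, q_1 = 38·1 + 0 = 38 → 77/38
APPEND 24: p_2 = 24·77 + 2 = 1850, q_2 = 24·38 + 1 = 913 → 1850/913
APPEND 24: p_3 = 24·1850 + 77 = 44477, q_3 = 24·913 + 38 = 21950 → 44477/21950
APPEND 8: p_4 = 8·44477 + 1850 = 357666, q_4 = 8·21950 + 913 = 176513 → 357666/176513
APPEND 18: p_5 = 18·357666 + 44477 = 6482465, q_5 = 18·176513 + 21950 = 3199184 → 6482465/3199184
APPEND 32: p_6 = 32·6482465 + 357666 = 207796546, q_6 = 32·3199184 + 176513 = 102550401 → 207796546/102550401
APPEND 46: p_7 = 46·207796546 + 6482465 = 9565123581, q_7 = 46·102550401 + 3199184 = 4720517630 → 9565123581/4720517630
APPEND 39: p_8 = 39·9565123581 + 207796546 = 373247616205, q_8 = 39·4720517630 + 102550401 = 184202737971 → 373247616205/184202737971
APPEND 27: p_9 = 27·373247616205 + 9565123581 = 10087250761116, q_9 = 27·184202737971 + 4720517630 = 4978194442847 → 10087250761116/4978194442847
APPEND 20: p_10 = 20·10087250761116 + 373247616205 = 202118262838525, q_10 = 20·4978194442847 + 184202737971 = 99748091594911 → 202118262838525/99748091594911
APPEND 7: p_11 = 7·202118262838525 + 10087250761116 = 1424915090630791, q_11 = 7·99748091594911 + 4978194442847 = 703214835607224 → 1424915090630791/703214835607224
APPEND 42: p_12 = 42·1424915090630791 + 202118262838525 = 60048552069331747, q_12 = 42·703214835607224 + 99748091594911 = 29634771187098319 → 60048552069331747/29634771187098319
APPEND 24: p_13 = 24·60048552069331747 + 1424915090630791 = 1442590164754592719, q_13 = 24·29634771187098319 + 703214835607224 = 711937723325966880 → 1442590164754592719/711937723325966880
APPEND 46: p_14 = 46·1442590164754592719 + 60048552069331747 = 66419196130780596821, q_14 = 46·711937723325966880 + 29634771187098319 = 32778770044181574799 → 66419196130780596821/32778770044181574799
APPEND 21: p_15 = 21·66419196130780596821 + 1442590164754592719 = 1396245708911147125960, q_15 = 21·32778770044181574799 + 711937723325966880 = 689066108651139037659 → 1396245708911147125960/689066108651139037659
APPEND 45: p_16 = 45·1396245708911147125960 + 66419196130780596821 = 62897476097132401265021, q_16 = 45·689066108651139037659 + 32778770044181574799 = 31040753659345438269454 → 62897476097132401265021/31040753659345438269454
APPEND 26: p_17 = 26·62897476097132401265021 + 1396245708911147125960 = 1636730624234353580016506, q_17 = 26·31040753659345438269454 + 689066108651139037659 = 807748661251632534043463 → 1636730624234353580016506/807748661251632534043463

2/1
1850/913
44477/21950
357666/176513
6482465/3199184
9565123581/4720517630
373247616205/184202737971
10087250761116/4978194442847
202118262838525/99748091594911
1424915090630791/703214835607224
60048552069331747/29634771187098319
66419196130780596821/32778770044181574799
62897476097132401265021/31040753659345438269454
1636730624234353580016506/807748661251632534043463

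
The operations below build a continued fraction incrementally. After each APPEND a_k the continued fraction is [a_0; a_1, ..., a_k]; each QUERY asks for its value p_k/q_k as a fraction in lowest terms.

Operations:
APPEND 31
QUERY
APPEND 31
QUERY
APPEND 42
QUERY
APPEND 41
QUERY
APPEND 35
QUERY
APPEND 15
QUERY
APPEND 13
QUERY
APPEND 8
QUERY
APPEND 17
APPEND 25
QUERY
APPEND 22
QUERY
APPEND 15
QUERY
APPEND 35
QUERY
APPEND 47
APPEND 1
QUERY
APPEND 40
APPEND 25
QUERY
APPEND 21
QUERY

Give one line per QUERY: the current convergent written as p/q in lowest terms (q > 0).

31/1
962/31
40435/1303
1658797/53454
58098330/1872193
873133747/28136349
11408837041/367644730
92143830075/2969294189
39538492537975/1274110442764
871424689783766/28081275386751
13110908839294465/422493241244029
459753234065090041/14815344718927766
22081266143963616433/711559039749776797
22643885232855043209233/729689191165297799572
476426462048624350577605/15352632119756275711923

APPEND 31: p_0 = 31·1 + 0 = 31, q_0 = 31·0 + 1 = 1 → 31/1
APPEND 31: p_1 = 31·31 + 1 = 962, q_1 = 31·1 + 0 = 31 → 962/31
APPEND 42: p_2 = 42·962 + 31 = 40435, q_2 = 42·31 + 1 = 1303 → 40435/1303
APPEND 41: p_3 = 41·40435 + 962 = 1658797, q_3 = 41·1303 + 31 = 53454 → 1658797/53454
APPEND 35: p_4 = 35·1658797 + 40435 = 58098330, q_4 = 35·53454 + 1303 = 1872193 → 58098330/1872193
APPEND 15: p_5 = 15·58098330 + 1658797 = 873133747, q_5 = 15·1872193 + 53454 = 28136349 → 873133747/28136349
APPEND 13: p_6 = 13·873133747 + 58098330 = 11408837041, q_6 = 13·28136349 + 1872193 = 367644730 → 11408837041/367644730
APPEND 8: p_7 = 8·11408837041 + 873133747 = 92143830075, q_7 = 8·367644730 + 28136349 = 2969294189 → 92143830075/2969294189
APPEND 17: p_8 = 17·92143830075 + 11408837041 = 1577853948316, q_8 = 17·2969294189 + 367644730 = 50845645943 → 1577853948316/50845645943
APPEND 25: p_9 = 25·1577853948316 + 92143830075 = 39538492537975, q_9 = 25·50845645943 + 2969294189 = 1274110442764 → 39538492537975/1274110442764
APPEND 22: p_10 = 22·39538492537975 + 1577853948316 = 871424689783766, q_10 = 22·1274110442764 + 50845645943 = 28081275386751 → 871424689783766/28081275386751
APPEND 15: p_11 = 15·871424689783766 + 39538492537975 = 13110908839294465, q_11 = 15·28081275386751 + 1274110442764 = 422493241244029 → 13110908839294465/422493241244029
APPEND 35: p_12 = 35·13110908839294465 + 871424689783766 = 459753234065090041, q_12 = 35·422493241244029 + 28081275386751 = 14815344718927766 → 459753234065090041/14815344718927766
APPEND 47: p_13 = 47·459753234065090041 + 13110908839294465 = 21621512909898526392, q_13 = 47·14815344718927766 + 422493241244029 = 696743695030849031 → 21621512909898526392/696743695030849031
APPEND 1: p_14 = 1·21621512909898526392 + 459753234065090041 = 22081266143963616433, q_14 = 1·696743695030849031 + 14815344718927766 = 711559039749776797 → 22081266143963616433/711559039749776797
APPEND 40: p_15 = 40·22081266143963616433 + 21621512909898526392 = 904872158668443183712, q_15 = 40·711559039749776797 + 696743695030849031 = 29159105285021920911 → 904872158668443183712/29159105285021920911
APPEND 25: p_16 = 25·904872158668443183712 + 22081266143963616433 = 22643885232855043209233, q_16 = 25·29159105285021920911 + 711559039749776797 = 729689191165297799572 → 22643885232855043209233/729689191165297799572
APPEND 21: p_17 = 21·22643885232855043209233 + 904872158668443183712 = 476426462048624350577605, q_17 = 21·729689191165297799572 + 29159105285021920911 = 15352632119756275711923 → 476426462048624350577605/15352632119756275711923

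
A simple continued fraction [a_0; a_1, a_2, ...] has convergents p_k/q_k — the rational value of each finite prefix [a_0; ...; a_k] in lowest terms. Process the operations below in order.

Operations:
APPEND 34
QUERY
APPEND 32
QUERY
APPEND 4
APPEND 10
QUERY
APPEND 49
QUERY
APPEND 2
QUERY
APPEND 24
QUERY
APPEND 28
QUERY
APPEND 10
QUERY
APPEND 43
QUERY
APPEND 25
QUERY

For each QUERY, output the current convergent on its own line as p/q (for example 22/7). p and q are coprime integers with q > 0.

34/1
1089/32
44989/1322
2208851/64907
4462691/131136
109313435/3212171
3065238871/90071924
30761702145/903931411
1325818431106/38959122597
33176222479795/974881996336

APPEND 34: p_0 = 34·1 + 0 = 34, q_0 = 34·0 + 1 = 1 → 34/1
APPEND 32: p_1 = 32·34 + 1 = 1089, q_1 = 32·1 + 0 = 32 → 1089/32
APPEND 4: p_2 = 4·1089 + 34 = 4390, q_2 = 4·32 + 1 = 129 → 4390/129
APPEND 10: p_3 = 10·4390 + 1089 = 44989, q_3 = 10·129 + 32 = 1322 → 44989/1322
APPEND 49: p_4 = 49·44989 + 4390 = 2208851, q_4 = 49·1322 + 129 = 64907 → 2208851/64907
APPEND 2: p_5 = 2·2208851 + 44989 = 4462691, q_5 = 2·64907 + 1322 = 131136 → 4462691/131136
APPEND 24: p_6 = 24·4462691 + 2208851 = 109313435, q_6 = 24·131136 + 64907 = 3212171 → 109313435/3212171
APPEND 28: p_7 = 28·109313435 + 4462691 = 3065238871, q_7 = 28·3212171 + 131136 = 90071924 → 3065238871/90071924
APPEND 10: p_8 = 10·3065238871 + 109313435 = 30761702145, q_8 = 10·90071924 + 3212171 = 903931411 → 30761702145/903931411
APPEND 43: p_9 = 43·30761702145 + 3065238871 = 1325818431106, q_9 = 43·903931411 + 90071924 = 38959122597 → 1325818431106/38959122597
APPEND 25: p_10 = 25·1325818431106 + 30761702145 = 33176222479795, q_10 = 25·38959122597 + 903931411 = 974881996336 → 33176222479795/974881996336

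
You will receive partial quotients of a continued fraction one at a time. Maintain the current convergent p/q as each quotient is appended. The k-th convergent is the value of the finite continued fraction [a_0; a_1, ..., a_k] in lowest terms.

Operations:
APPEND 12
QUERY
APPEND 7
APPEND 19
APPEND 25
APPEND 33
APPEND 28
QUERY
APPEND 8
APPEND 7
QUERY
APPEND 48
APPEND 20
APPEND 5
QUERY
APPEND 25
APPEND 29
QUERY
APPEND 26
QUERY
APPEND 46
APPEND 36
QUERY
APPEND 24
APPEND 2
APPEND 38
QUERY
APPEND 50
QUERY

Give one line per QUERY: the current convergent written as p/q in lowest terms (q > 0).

12/1
37748556/3108977
2161094641/177988094
10518429143428/866299476013
7696783039068657/633908259761104
200381402623023883/16503443786901983
332309068335757045783/27369027052247985575
627445246461622547226913/51676489029368909223244
31388563917912186852923567/2585167053378650526960019

APPEND 12: p_0 = 12·1 + 0 = 12, q_0 = 12·0 + 1 = 1 → 12/1
APPEND 7: p_1 = 7·12 + 1 = 85, q_1 = 7·1 + 0 = 7 → 85/7
APPEND 19: p_2 = 19·85 + 12 = 1627, q_2 = 19·7 + 1 = 134 → 1627/134
APPEND 25: p_3 = 25·1627 + 85 = 40760, q_3 = 25·134 + 7 = 3357 → 40760/3357
APPEND 33: p_4 = 33·40760 + 1627 = 1346707, q_4 = 33·3357 + 134 = 110915 → 1346707/110915
APPEND 28: p_5 = 28·1346707 + 40760 = 37748556, q_5 = 28·110915 + 3357 = 3108977 → 37748556/3108977
APPEND 8: p_6 = 8·37748556 + 1346707 = 303335155, q_6 = 8·3108977 + 110915 = 24982731 → 303335155/24982731
APPEND 7: p_7 = 7·303335155 + 37748556 = 2161094641, q_7 = 7·24982731 + 3108977 = 177988094 → 2161094641/177988094
APPEND 48: p_8 = 48·2161094641 + 303335155 = 104035877923, q_8 = 48·177988094 + 24982731 = 8568411243 → 104035877923/8568411243
APPEND 20: p_9 = 20·104035877923 + 2161094641 = 2082878653101, q_9 = 20·8568411243 + 177988094 = 171546212954 → 2082878653101/171546212954
APPEND 5: p_10 = 5·2082878653101 + 104035877923 = 10518429143428, q_10 = 5·171546212954 + 8568411243 = 866299476013 → 10518429143428/866299476013
APPEND 25: p_11 = 25·10518429143428 + 2082878653101 = 265043607238801, q_11 = 25·866299476013 + 171546212954 = 21829033113279 → 265043607238801/21829033113279
APPEND 29: p_12 = 29·265043607238801 + 10518429143428 = 7696783039068657, q_12 = 29·21829033113279 + 866299476013 = 633908259761104 → 7696783039068657/633908259761104
APPEND 26: p_13 = 26·7696783039068657 + 265043607238801 = 200381402623023883, q_13 = 26·633908259761104 + 21829033113279 = 16503443786901983 → 200381402623023883/16503443786901983
APPEND 46: p_14 = 46·200381402623023883 + 7696783039068657 = 9225241303698167275, q_14 = 46·16503443786901983 + 633908259761104 = 759792322457252322 → 9225241303698167275/759792322457252322
APPEND 36: p_15 = 36·9225241303698167275 + 200381402623023883 = 332309068335757045783, q_15 = 36·759792322457252322 + 16503443786901983 = 27369027052247985575 → 332309068335757045783/27369027052247985575
APPEND 24: p_16 = 24·332309068335757045783 + 9225241303698167275 = 7984642881361867266067, q_16 = 24·27369027052247985575 + 759792322457252322 = 657616441576408906122 → 7984642881361867266067/657616441576408906122
APPEND 2: p_17 = 2·7984642881361867266067 + 332309068335757045783 = 16301594831059491577917, q_17 = 2·657616441576408906122 + 27369027052247985575 = 1342601910205065797819 → 16301594831059491577917/1342601910205065797819
APPEND 38: p_18 = 38·16301594831059491577917 + 7984642881361867266067 = 627445246461622547226913, q_18 = 38·1342601910205065797819 + 657616441576408906122 = 51676489029368909223244 → 627445246461622547226913/51676489029368909223244
APPEND 50: p_19 = 50·627445246461622547226913 + 16301594831059491577917 = 31388563917912186852923567, q_19 = 50·51676489029368909223244 + 1342601910205065797819 = 2585167053378650526960019 → 31388563917912186852923567/2585167053378650526960019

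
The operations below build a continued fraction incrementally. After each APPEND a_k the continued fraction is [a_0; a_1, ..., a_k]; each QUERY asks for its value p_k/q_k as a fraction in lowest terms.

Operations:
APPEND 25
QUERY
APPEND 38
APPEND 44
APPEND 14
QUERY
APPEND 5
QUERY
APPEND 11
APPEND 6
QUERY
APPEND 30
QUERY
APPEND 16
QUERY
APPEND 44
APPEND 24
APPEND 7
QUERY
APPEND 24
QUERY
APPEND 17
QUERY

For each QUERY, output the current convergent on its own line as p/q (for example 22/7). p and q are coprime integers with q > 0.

APPEND 25: p_0 = 25·1 + 0 = 25, q_0 = 25·0 + 1 = 1 → 25/1
APPEND 38: p_1 = 38·25 + 1 = 951, q_1 = 38·1 + 0 = 38 → 951/38
APPEND 44: p_2 = 44·951 + 25 = 41869, q_2 = 44·38 + 1 = 1673 → 41869/1673
APPEND 14: p_3 = 14·41869 + 951 = 587117, q_3 = 14·1673 + 38 = 23460 → 587117/23460
APPEND 5: p_4 = 5·587117 + 41869 = 2977454, q_4 = 5·23460 + 1673 = 118973 → 2977454/118973
APPEND 11: p_5 = 11·2977454 + 587117 = 33339111, q_5 = 11·118973 + 23460 = 1332163 → 33339111/1332163
APPEND 6: p_6 = 6·33339111 + 2977454 = 203012120, q_6 = 6·1332163 + 118973 = 8111951 → 203012120/8111951
APPEND 30: p_7 = 30·203012120 + 33339111 = 6123702711, q_7 = 30·8111951 + 1332163 = 244690693 → 6123702711/244690693
APPEND 16: p_8 = 16·6123702711 + 203012120 = 98182255496, q_8 = 16·244690693 + 8111951 = 3923163039 → 98182255496/3923163039
APPEND 44: p_9 = 44·98182255496 + 6123702711 = 4326142944535, q_9 = 44·3923163039 + 244690693 = 172863864409 → 4326142944535/172863864409
APPEND 24: p_10 = 24·4326142944535 + 98182255496 = 103925612924336, q_10 = 24·172863864409 + 3923163039 = 4152655908855 → 103925612924336/4152655908855
APPEND 7: p_11 = 7·103925612924336 + 4326142944535 = 731805433414887, q_11 = 7·4152655908855 + 172863864409 = 29241455226394 → 731805433414887/29241455226394
APPEND 24: p_12 = 24·731805433414887 + 103925612924336 = 17667256014881624, q_12 = 24·29241455226394 + 4152655908855 = 705947581342311 → 17667256014881624/705947581342311
APPEND 17: p_13 = 17·17667256014881624 + 731805433414887 = 301075157686402495, q_13 = 17·705947581342311 + 29241455226394 = 12030350338045681 → 301075157686402495/12030350338045681

25/1
587117/23460
2977454/118973
203012120/8111951
6123702711/244690693
98182255496/3923163039
731805433414887/29241455226394
17667256014881624/705947581342311
301075157686402495/12030350338045681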